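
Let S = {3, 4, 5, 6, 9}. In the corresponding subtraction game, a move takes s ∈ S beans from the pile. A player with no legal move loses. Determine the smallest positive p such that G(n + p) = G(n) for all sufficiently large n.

G(0) = 0
G(1) = mex{} = 0
G(2) = mex{} = 0
G(3) = mex{0} = 1
G(4) = mex{0,0} = 1
G(5) = mex{0,0,0} = 1
G(6) = mex{1,0,0,0} = 2
G(7) = mex{1,1,0,0} = 2
G(8) = mex{1,1,1,0} = 2
G(9) = mex{2,1,1,1,0} = 3
G(10) = mex{2,2,1,1,0} = 3
G(11) = mex{2,2,2,1,0} = 3
G(12) = mex{3,2,2,2,1} = 0
G(13) = mex{3,3,2,2,1} = 0
G(14) = mex{3,3,3,2,1} = 0
G(15) = mex{0,3,3,3,2} = 1
G(16) = mex{0,0,3,3,2} = 1
G(17) = mex{0,0,0,3,2} = 1
G(18) = mex{1,0,0,0,3} = 2
G(19) = mex{1,1,0,0,3} = 2
G(20) = mex{1,1,1,0,3} = 2
G(21) = mex{2,1,1,1,0} = 3
G(22) = mex{2,2,1,1,0} = 3
G(23) = mex{2,2,2,1,0} = 3
G(24) = mex{3,2,2,2,1} = 0
G(25) = mex{3,3,2,2,1} = 0
G(n+12) = G(n) holds for n = 0,…,8 (a full window of length max(S) = 9), so the sequence is purely periodic with period 12.

12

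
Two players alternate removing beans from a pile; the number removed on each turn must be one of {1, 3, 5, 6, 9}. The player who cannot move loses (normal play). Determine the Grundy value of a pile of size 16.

n :  0  1  2  3  4  5  6  7  8  9 10 11 12 13 14 15 16
G :  0  1  0  1  0  1  2  3  2  3  2  3  0  1  0  1  0

0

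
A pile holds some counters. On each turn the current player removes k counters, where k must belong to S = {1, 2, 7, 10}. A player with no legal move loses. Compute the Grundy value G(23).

G(0) = 0
G(1) = mex{0} = 1
G(2) = mex{1,0} = 2
G(3) = mex{2,1} = 0
G(4) = mex{0,2} = 1
G(5) = mex{1,0} = 2
G(6) = mex{2,1} = 0
G(7) = mex{0,2,0} = 1
G(8) = mex{1,0,1} = 2
G(9) = mex{2,1,2} = 0
G(10) = mex{0,2,0,0} = 1
G(11) = mex{1,0,1,1} = 2
G(12) = mex{2,1,2,2} = 0
G(13) = mex{0,2,0,0} = 1
G(14) = mex{1,0,1,1} = 2
G(15) = mex{2,1,2,2} = 0
G(16) = mex{0,2,0,0} = 1
G(17) = mex{1,0,1,1} = 2
G(18) = mex{2,1,2,2} = 0
G(19) = mex{0,2,0,0} = 1
G(20) = mex{1,0,1,1} = 2
G(21) = mex{2,1,2,2} = 0
G(22) = mex{0,2,0,0} = 1
G(23) = mex{1,0,1,1} = 2

2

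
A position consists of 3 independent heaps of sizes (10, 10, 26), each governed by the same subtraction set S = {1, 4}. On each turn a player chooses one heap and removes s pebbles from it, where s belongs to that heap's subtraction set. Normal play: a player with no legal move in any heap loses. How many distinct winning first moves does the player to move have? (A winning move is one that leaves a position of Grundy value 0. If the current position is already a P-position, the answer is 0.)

All heaps use S = {1, 4}:
n :  0  1  2  3  4  5  6  7  8  9 10 11 12 13 14 15 16 17 18 19 20 21 22 23 24 25 26
G :  0  1  0  1  2  0  1  0  1  2  0  1  0  1  2  0  1  0  1  2  0  1  0  1  2  0  1
Heap A: G(10) = 0.
Heap B: G(10) = 0.
Heap C: G(26) = 1.
Combined Grundy value = 0 ⊕ 0 ⊕ 1 = 1.
A winning move leaves total XOR = 0, i.e. changes one component's Grundy value g to g ⊕ X where X is the current total.
Heap A: need g' = 0⊕1 = 1. Options: 10−1→G=2, 10−4→G=1. Hits: 1.
Heap B: need g' = 0⊕1 = 1. Options: 10−1→G=2, 10−4→G=1. Hits: 1.
Heap C: need g' = 1⊕1 = 0. Options: 26−1→G=0, 26−4→G=0. Hits: 2.

4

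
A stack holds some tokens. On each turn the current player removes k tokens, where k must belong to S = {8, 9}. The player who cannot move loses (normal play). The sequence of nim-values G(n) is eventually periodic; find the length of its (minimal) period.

G(0) = 0
G(1) = mex{} = 0
G(2) = mex{} = 0
G(3) = mex{} = 0
G(4) = mex{} = 0
G(5) = mex{} = 0
G(6) = mex{} = 0
G(7) = mex{} = 0
G(8) = mex{0} = 1
G(9) = mex{0,0} = 1
G(10) = mex{0,0} = 1
G(11) = mex{0,0} = 1
G(12) = mex{0,0} = 1
G(13) = mex{0,0} = 1
G(14) = mex{0,0} = 1
G(15) = mex{0,0} = 1
G(16) = mex{1,0} = 2
G(17) = mex{1,1} = 0
G(18) = mex{1,1} = 0
G(19) = mex{1,1} = 0
G(20) = mex{1,1} = 0
G(21) = mex{1,1} = 0
G(22) = mex{1,1} = 0
G(23) = mex{1,1} = 0
G(24) = mex{2,1} = 0
G(25) = mex{0,2} = 1
G(26) = mex{0,0} = 1
G(27) = mex{0,0} = 1
G(28) = mex{0,0} = 1
G(29) = mex{0,0} = 1
G(30) = mex{0,0} = 1
G(31) = mex{0,0} = 1
G(32) = mex{0,0} = 1
G(33) = mex{1,0} = 2
G(34) = mex{1,1} = 0
G(35) = mex{1,1} = 0
G(n+17) = G(n) holds for n = 0,…,8 (a full window of length max(S) = 9), so the sequence is purely periodic with period 17.

17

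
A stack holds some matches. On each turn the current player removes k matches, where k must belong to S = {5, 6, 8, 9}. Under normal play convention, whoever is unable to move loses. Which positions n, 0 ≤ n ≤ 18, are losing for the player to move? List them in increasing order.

G(0) = 0
G(1) = mex{} = 0
G(2) = mex{} = 0
G(3) = mex{} = 0
G(4) = mex{} = 0
G(5) = mex{0} = 1
G(6) = mex{0,0} = 1
G(7) = mex{0,0} = 1
G(8) = mex{0,0,0} = 1
G(9) = mex{0,0,0,0} = 1
G(10) = mex{1,0,0,0} = 2
G(11) = mex{1,1,0,0} = 2
G(12) = mex{1,1,0,0} = 2
G(13) = mex{1,1,1,0} = 2
G(14) = mex{1,1,1,1} = 0
G(15) = mex{2,1,1,1} = 0
G(16) = mex{2,2,1,1} = 0
G(17) = mex{2,2,1,1} = 0
G(18) = mex{2,2,2,1} = 0
P-positions are exactly the n with G(n) = 0.

0, 1, 2, 3, 4, 14, 15, 16, 17, 18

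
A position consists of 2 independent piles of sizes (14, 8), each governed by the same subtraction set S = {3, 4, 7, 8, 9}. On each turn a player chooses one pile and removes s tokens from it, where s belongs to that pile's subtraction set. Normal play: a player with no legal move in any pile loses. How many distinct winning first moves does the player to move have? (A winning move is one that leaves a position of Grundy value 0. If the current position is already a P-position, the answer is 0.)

4

All piles use S = {3, 4, 7, 8, 9}:
n :  0  1  2  3  4  5  6  7  8  9 10 11 12 13 14
G :  0  0  0  1  1  1  2  2  2  3  3  3  0  0  0
Pile A: G(14) = 0.
Pile B: G(8) = 2.
Combined Grundy value = 0 ⊕ 2 = 2.
A winning move leaves total XOR = 0, i.e. changes one component's Grundy value g to g ⊕ X where X is the current total.
Pile A: need g' = 0⊕2 = 2. Options: 14−3→G=3, 14−4→G=3, 14−7→G=2, 14−8→G=2, 14−9→G=1. Hits: 2.
Pile B: need g' = 2⊕2 = 0. Options: 8−3→G=1, 8−4→G=1, 8−7→G=0, 8−8→G=0. Hits: 2.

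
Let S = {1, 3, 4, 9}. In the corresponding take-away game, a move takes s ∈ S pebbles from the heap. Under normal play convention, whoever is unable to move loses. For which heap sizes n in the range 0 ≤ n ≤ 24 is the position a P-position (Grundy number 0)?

0, 2, 7, 12, 14, 19, 24

G(0) = 0
G(1) = mex{0} = 1
G(2) = mex{1} = 0
G(3) = mex{0,0} = 1
G(4) = mex{1,1,0} = 2
G(5) = mex{2,0,1} = 3
G(6) = mex{3,1,0} = 2
G(7) = mex{2,2,1} = 0
G(8) = mex{0,3,2} = 1
G(9) = mex{1,2,3,0} = 4
G(10) = mex{4,0,2,1} = 3
G(11) = mex{3,1,0,0} = 2
G(12) = mex{2,4,1,1} = 0
G(13) = mex{0,3,4,2} = 1
G(14) = mex{1,2,3,3} = 0
G(15) = mex{0,0,2,2} = 1
G(16) = mex{1,1,0,0} = 2
G(17) = mex{2,0,1,1} = 3
G(18) = mex{3,1,0,4} = 2
G(19) = mex{2,2,1,3} = 0
G(20) = mex{0,3,2,2} = 1
G(21) = mex{1,2,3,0} = 4
G(22) = mex{4,0,2,1} = 3
G(23) = mex{3,1,0,0} = 2
G(24) = mex{2,4,1,1} = 0
P-positions are exactly the n with G(n) = 0.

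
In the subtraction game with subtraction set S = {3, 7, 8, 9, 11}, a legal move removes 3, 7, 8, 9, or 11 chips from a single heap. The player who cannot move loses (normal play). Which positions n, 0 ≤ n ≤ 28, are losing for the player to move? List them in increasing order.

n :  0  1  2  3  4  5  6  7  8  9 10 11 12 13 14 15 16 17 18 19 20 21 22 23 24 25 26 27 28
G :  0  0  0  1  1  1  0  2  2  1  3  3  2  2  4  3  0  5  0  1  0  1  0  1  4  1  2  2  2
P-positions are exactly the n with G(n) = 0.

0, 1, 2, 6, 16, 18, 20, 22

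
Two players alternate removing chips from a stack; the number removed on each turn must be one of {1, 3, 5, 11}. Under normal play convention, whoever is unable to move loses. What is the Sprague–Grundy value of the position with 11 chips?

n :  0  1  2  3  4  5  6  7  8  9 10 11
G :  0  1  0  1  0  1  0  1  0  1  0  1

1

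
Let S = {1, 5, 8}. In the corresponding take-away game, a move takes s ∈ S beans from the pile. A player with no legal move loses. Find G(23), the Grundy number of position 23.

2

G(0) = 0
G(1) = mex{0} = 1
G(2) = mex{1} = 0
G(3) = mex{0} = 1
G(4) = mex{1} = 0
G(5) = mex{0,0} = 1
G(6) = mex{1,1} = 0
G(7) = mex{0,0} = 1
G(8) = mex{1,1,0} = 2
G(9) = mex{2,0,1} = 3
G(10) = mex{3,1,0} = 2
G(11) = mex{2,0,1} = 3
G(12) = mex{3,1,0} = 2
G(13) = mex{2,2,1} = 0
G(14) = mex{0,3,0} = 1
G(15) = mex{1,2,1} = 0
G(16) = mex{0,3,2} = 1
G(17) = mex{1,2,3} = 0
G(18) = mex{0,0,2} = 1
G(19) = mex{1,1,3} = 0
G(20) = mex{0,0,2} = 1
G(21) = mex{1,1,0} = 2
G(22) = mex{2,0,1} = 3
G(23) = mex{3,1,0} = 2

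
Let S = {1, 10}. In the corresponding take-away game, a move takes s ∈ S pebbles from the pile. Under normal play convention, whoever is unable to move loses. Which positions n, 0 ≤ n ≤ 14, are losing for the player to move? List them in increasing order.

G(0) = 0
G(1) = mex{0} = 1
G(2) = mex{1} = 0
G(3) = mex{0} = 1
G(4) = mex{1} = 0
G(5) = mex{0} = 1
G(6) = mex{1} = 0
G(7) = mex{0} = 1
G(8) = mex{1} = 0
G(9) = mex{0} = 1
G(10) = mex{1,0} = 2
G(11) = mex{2,1} = 0
G(12) = mex{0,0} = 1
G(13) = mex{1,1} = 0
G(14) = mex{0,0} = 1
P-positions are exactly the n with G(n) = 0.

0, 2, 4, 6, 8, 11, 13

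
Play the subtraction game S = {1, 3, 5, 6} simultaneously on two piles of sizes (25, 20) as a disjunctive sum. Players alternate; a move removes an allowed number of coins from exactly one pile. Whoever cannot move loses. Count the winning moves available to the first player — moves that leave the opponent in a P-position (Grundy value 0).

2

All piles use S = {1, 3, 5, 6}:
G(0) = 0
G(1) = mex{0} = 1
G(2) = mex{1} = 0
G(3) = mex{0,0} = 1
G(4) = mex{1,1} = 0
G(5) = mex{0,0,0} = 1
G(6) = mex{1,1,1,0} = 2
G(7) = mex{2,0,0,1} = 3
G(8) = mex{3,1,1,0} = 2
G(9) = mex{2,2,0,1} = 3
G(10) = mex{3,3,1,0} = 2
G(11) = mex{2,2,2,1} = 0
G(12) = mex{0,3,3,2} = 1
G(13) = mex{1,2,2,3} = 0
G(14) = mex{0,0,3,2} = 1
G(15) = mex{1,1,2,3} = 0
G(16) = mex{0,0,0,2} = 1
G(17) = mex{1,1,1,0} = 2
G(18) = mex{2,0,0,1} = 3
G(19) = mex{3,1,1,0} = 2
G(20) = mex{2,2,0,1} = 3
G(21) = mex{3,3,1,0} = 2
G(22) = mex{2,2,2,1} = 0
G(23) = mex{0,3,3,2} = 1
G(24) = mex{1,2,2,3} = 0
G(25) = mex{0,0,3,2} = 1
Pile A: G(25) = 1.
Pile B: G(20) = 3.
Combined Grundy value = 1 ⊕ 3 = 2.
A winning move leaves total XOR = 0, i.e. changes one component's Grundy value g to g ⊕ X where X is the current total.
Pile A: need g' = 1⊕2 = 3. Options: 25−1→G=0, 25−3→G=0, 25−5→G=3, 25−6→G=2. Hits: 1.
Pile B: need g' = 3⊕2 = 1. Options: 20−1→G=2, 20−3→G=2, 20−5→G=0, 20−6→G=1. Hits: 1.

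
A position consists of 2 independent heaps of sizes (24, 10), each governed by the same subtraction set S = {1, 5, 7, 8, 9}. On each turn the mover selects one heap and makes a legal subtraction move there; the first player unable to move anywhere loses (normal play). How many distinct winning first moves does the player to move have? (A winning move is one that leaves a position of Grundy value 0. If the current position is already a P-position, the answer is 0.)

All heaps use S = {1, 5, 7, 8, 9}:
n :  0  1  2  3  4  5  6  7  8  9 10 11 12 13 14 15 16 17 18 19 20 21 22 23 24
G :  0  1  0  1  0  1  0  1  2  3  2  3  2  3  2  3  0  1  0  1  0  1  0  1  2
Heap A: G(24) = 2.
Heap B: G(10) = 2.
Combined Grundy value = 2 ⊕ 2 = 0.
A winning move leaves total XOR = 0, i.e. changes one component's Grundy value g to g ⊕ X where X is the current total.
Heap A: target g' = 2⊕0 = 2, but every legal move changes the Grundy value (mex property), so 0 moves.
Heap B: target g' = 2⊕0 = 2, but every legal move changes the Grundy value (mex property), so 0 moves.

0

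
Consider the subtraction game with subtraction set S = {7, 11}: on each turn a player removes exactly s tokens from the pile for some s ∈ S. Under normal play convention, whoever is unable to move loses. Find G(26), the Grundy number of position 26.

G(0) = 0
G(1) = mex{} = 0
G(2) = mex{} = 0
G(3) = mex{} = 0
G(4) = mex{} = 0
G(5) = mex{} = 0
G(6) = mex{} = 0
G(7) = mex{0} = 1
G(8) = mex{0} = 1
G(9) = mex{0} = 1
G(10) = mex{0} = 1
G(11) = mex{0,0} = 1
G(12) = mex{0,0} = 1
G(13) = mex{0,0} = 1
G(14) = mex{1,0} = 2
G(15) = mex{1,0} = 2
G(16) = mex{1,0} = 2
G(17) = mex{1,0} = 2
G(18) = mex{1,1} = 0
G(19) = mex{1,1} = 0
G(20) = mex{1,1} = 0
G(21) = mex{2,1} = 0
G(22) = mex{2,1} = 0
G(23) = mex{2,1} = 0
G(24) = mex{2,1} = 0
G(25) = mex{0,2} = 1
G(26) = mex{0,2} = 1

1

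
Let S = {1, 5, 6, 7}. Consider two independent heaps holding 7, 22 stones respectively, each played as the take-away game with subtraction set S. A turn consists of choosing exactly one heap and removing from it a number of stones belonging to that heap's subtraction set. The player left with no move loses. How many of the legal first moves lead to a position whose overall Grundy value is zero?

2

All heaps use S = {1, 5, 6, 7}:
n :  0  1  2  3  4  5  6  7  8  9 10 11 12 13 14 15 16 17 18 19 20 21 22
G :  0  1  0  1  0  1  2  3  2  3  2  3  0  1  0  1  0  1  2  3  2  3  2
Heap A: G(7) = 3.
Heap B: G(22) = 2.
Combined Grundy value = 3 ⊕ 2 = 1.
A winning move leaves total XOR = 0, i.e. changes one component's Grundy value g to g ⊕ X where X is the current total.
Heap A: need g' = 3⊕1 = 2. Options: 7−1→G=2, 7−5→G=0, 7−6→G=1, 7−7→G=0. Hits: 1.
Heap B: need g' = 2⊕1 = 3. Options: 22−1→G=3, 22−5→G=1, 22−6→G=0, 22−7→G=1. Hits: 1.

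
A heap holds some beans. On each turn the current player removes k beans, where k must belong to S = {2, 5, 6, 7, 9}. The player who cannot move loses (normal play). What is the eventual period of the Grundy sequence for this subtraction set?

26

G(0) = 0
G(1) = mex{} = 0
G(2) = mex{0} = 1
G(3) = mex{0} = 1
G(4) = mex{1} = 0
G(5) = mex{1,0} = 2
G(6) = mex{0,0,0} = 1
G(7) = mex{2,1,0,0} = 3
G(8) = mex{1,1,1,0} = 2
G(9) = mex{3,0,1,1,0} = 2
G(10) = mex{2,2,0,1,0} = 3
G(11) = mex{2,1,2,0,1} = 3
G(12) = mex{3,3,1,2,1} = 0
G(13) = mex{3,2,3,1,0} = 4
G(14) = mex{0,2,2,3,2} = 1
G(15) = mex{4,3,2,2,1} = 0
G(16) = mex{1,3,3,2,3} = 0
G(17) = mex{0,0,3,3,2} = 1
G(18) = mex{0,4,0,3,2} = 1
G(19) = mex{1,1,4,0,3} = 2
G(20) = mex{1,0,1,4,3} = 2
G(21) = mex{2,0,0,1,0} = 3
G(22) = mex{2,1,0,0,4} = 3
G(23) = mex{3,1,1,0,1} = 2
G(24) = mex{3,2,1,1,0} = 4
G(25) = mex{2,2,2,1,0} = 3
G(26) = mex{4,3,2,2,1} = 0
G(27) = mex{3,3,3,2,1} = 0
G(28) = mex{0,2,3,3,2} = 1
G(29) = mex{0,4,2,3,2} = 1
G(30) = mex{1,3,4,2,3} = 0
G(31) = mex{1,0,3,4,3} = 2
G(32) = mex{0,0,0,3,2} = 1
G(33) = mex{2,1,0,0,4} = 3
G(34) = mex{1,1,1,0,3} = 2
G(35) = mex{3,0,1,1,0} = 2
G(36) = mex{2,2,0,1,0} = 3
G(37) = mex{2,1,2,0,1} = 3
G(38) = mex{3,3,1,2,1} = 0
G(39) = mex{3,2,3,1,0} = 4
G(40) = mex{0,2,2,3,2} = 1
G(41) = mex{4,3,2,2,1} = 0
G(42) = mex{1,3,3,2,3} = 0
G(43) = mex{0,0,3,3,2} = 1
G(44) = mex{0,4,0,3,2} = 1
G(45) = mex{1,1,4,0,3} = 2
G(46) = mex{1,0,1,4,3} = 2
G(47) = mex{2,0,0,1,0} = 3
G(48) = mex{2,1,0,0,4} = 3
G(49) = mex{3,1,1,0,1} = 2
G(50) = mex{3,2,1,1,0} = 4
G(51) = mex{2,2,2,1,0} = 3
G(52) = mex{4,3,2,2,1} = 0
G(53) = mex{3,3,3,2,1} = 0
G(n+26) = G(n) holds for n = 0,…,8 (a full window of length max(S) = 9), so the sequence is purely periodic with period 26.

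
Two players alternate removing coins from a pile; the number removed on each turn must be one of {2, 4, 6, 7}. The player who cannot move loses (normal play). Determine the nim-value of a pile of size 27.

G(0) = 0
G(1) = mex{} = 0
G(2) = mex{0} = 1
G(3) = mex{0} = 1
G(4) = mex{1,0} = 2
G(5) = mex{1,0} = 2
G(6) = mex{2,1,0} = 3
G(7) = mex{2,1,0,0} = 3
G(8) = mex{3,2,1,0} = 4
G(9) = mex{3,2,1,1} = 0
G(10) = mex{4,3,2,1} = 0
G(11) = mex{0,3,2,2} = 1
G(12) = mex{0,4,3,2} = 1
G(13) = mex{1,0,3,3} = 2
G(14) = mex{1,0,4,3} = 2
G(15) = mex{2,1,0,4} = 3
G(16) = mex{2,1,0,0} = 3
G(17) = mex{3,2,1,0} = 4
G(18) = mex{3,2,1,1} = 0
G(19) = mex{4,3,2,1} = 0
G(20) = mex{0,3,2,2} = 1
G(21) = mex{0,4,3,2} = 1
G(22) = mex{1,0,3,3} = 2
G(23) = mex{1,0,4,3} = 2
G(24) = mex{2,1,0,4} = 3
G(25) = mex{2,1,0,0} = 3
G(26) = mex{3,2,1,0} = 4
G(27) = mex{3,2,1,1} = 0

0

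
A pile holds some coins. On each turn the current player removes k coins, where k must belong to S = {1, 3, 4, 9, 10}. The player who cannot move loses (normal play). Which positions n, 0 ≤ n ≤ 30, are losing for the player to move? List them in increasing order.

G(0) = 0
G(1) = mex{0} = 1
G(2) = mex{1} = 0
G(3) = mex{0,0} = 1
G(4) = mex{1,1,0} = 2
G(5) = mex{2,0,1} = 3
G(6) = mex{3,1,0} = 2
G(7) = mex{2,2,1} = 0
G(8) = mex{0,3,2} = 1
G(9) = mex{1,2,3,0} = 4
G(10) = mex{4,0,2,1,0} = 3
G(11) = mex{3,1,0,0,1} = 2
G(12) = mex{2,4,1,1,0} = 3
G(13) = mex{3,3,4,2,1} = 0
G(14) = mex{0,2,3,3,2} = 1
G(15) = mex{1,3,2,2,3} = 0
G(16) = mex{0,0,3,0,2} = 1
G(17) = mex{1,1,0,1,0} = 2
G(18) = mex{2,0,1,4,1} = 3
G(19) = mex{3,1,0,3,4} = 2
G(20) = mex{2,2,1,2,3} = 0
G(21) = mex{0,3,2,3,2} = 1
G(22) = mex{1,2,3,0,3} = 4
G(23) = mex{4,0,2,1,0} = 3
G(24) = mex{3,1,0,0,1} = 2
G(25) = mex{2,4,1,1,0} = 3
G(26) = mex{3,3,4,2,1} = 0
G(27) = mex{0,2,3,3,2} = 1
G(28) = mex{1,3,2,2,3} = 0
G(29) = mex{0,0,3,0,2} = 1
G(30) = mex{1,1,0,1,0} = 2
P-positions are exactly the n with G(n) = 0.

0, 2, 7, 13, 15, 20, 26, 28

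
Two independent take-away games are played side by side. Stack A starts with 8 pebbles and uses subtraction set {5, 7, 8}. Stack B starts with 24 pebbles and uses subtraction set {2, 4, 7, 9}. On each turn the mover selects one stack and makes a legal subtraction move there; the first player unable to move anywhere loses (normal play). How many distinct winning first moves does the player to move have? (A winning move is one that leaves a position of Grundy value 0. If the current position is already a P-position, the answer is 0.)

Stack A, S = {5, 7, 8}:
n : 0 1 2 3 4 5 6 7 8
G : 0 0 0 0 0 1 1 1 1
G_A(8) = 1.
Stack B, S = {2, 4, 7, 9}:
n :  0  1  2  3  4  5  6  7  8  9 10 11 12 13 14 15 16 17 18 19 20 21 22 23 24
G :  0  0  1  1  2  2  0  3  1  4  2  0  0  1  1  2  2  0  3  1  4  2  0  0  1
G_B(24) = 1.
Combined Grundy value = 1 ⊕ 1 = 0.
A winning move leaves total XOR = 0, i.e. changes one component's Grundy value g to g ⊕ X where X is the current total.
Stack A: target g' = 1⊕0 = 1, but every legal move changes the Grundy value (mex property), so 0 moves.
Stack B: target g' = 1⊕0 = 1, but every legal move changes the Grundy value (mex property), so 0 moves.

0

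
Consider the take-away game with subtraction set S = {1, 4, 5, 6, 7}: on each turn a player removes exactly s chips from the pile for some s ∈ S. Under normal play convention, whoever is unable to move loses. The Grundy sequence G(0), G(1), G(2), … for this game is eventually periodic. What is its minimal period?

G(0) = 0
G(1) = mex{0} = 1
G(2) = mex{1} = 0
G(3) = mex{0} = 1
G(4) = mex{1,0} = 2
G(5) = mex{2,1,0} = 3
G(6) = mex{3,0,1,0} = 2
G(7) = mex{2,1,0,1,0} = 3
G(8) = mex{3,2,1,0,1} = 4
G(9) = mex{4,3,2,1,0} = 5
G(10) = mex{5,2,3,2,1} = 0
G(11) = mex{0,3,2,3,2} = 1
G(12) = mex{1,4,3,2,3} = 0
G(13) = mex{0,5,4,3,2} = 1
G(14) = mex{1,0,5,4,3} = 2
G(15) = mex{2,1,0,5,4} = 3
G(16) = mex{3,0,1,0,5} = 2
G(17) = mex{2,1,0,1,0} = 3
G(18) = mex{3,2,1,0,1} = 4
G(19) = mex{4,3,2,1,0} = 5
G(20) = mex{5,2,3,2,1} = 0
G(21) = mex{0,3,2,3,2} = 1
G(n+10) = G(n) holds for n = 0,…,6 (a full window of length max(S) = 7), so the sequence is purely periodic with period 10.

10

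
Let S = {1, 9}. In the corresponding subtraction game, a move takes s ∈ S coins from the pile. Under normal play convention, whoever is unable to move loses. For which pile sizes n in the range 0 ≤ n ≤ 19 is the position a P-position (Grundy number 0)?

0, 2, 4, 6, 8, 10, 12, 14, 16, 18

G(0) = 0
G(1) = mex{0} = 1
G(2) = mex{1} = 0
G(3) = mex{0} = 1
G(4) = mex{1} = 0
G(5) = mex{0} = 1
G(6) = mex{1} = 0
G(7) = mex{0} = 1
G(8) = mex{1} = 0
G(9) = mex{0,0} = 1
G(10) = mex{1,1} = 0
G(11) = mex{0,0} = 1
G(12) = mex{1,1} = 0
G(13) = mex{0,0} = 1
G(14) = mex{1,1} = 0
G(15) = mex{0,0} = 1
G(16) = mex{1,1} = 0
G(17) = mex{0,0} = 1
G(18) = mex{1,1} = 0
G(19) = mex{0,0} = 1
P-positions are exactly the n with G(n) = 0.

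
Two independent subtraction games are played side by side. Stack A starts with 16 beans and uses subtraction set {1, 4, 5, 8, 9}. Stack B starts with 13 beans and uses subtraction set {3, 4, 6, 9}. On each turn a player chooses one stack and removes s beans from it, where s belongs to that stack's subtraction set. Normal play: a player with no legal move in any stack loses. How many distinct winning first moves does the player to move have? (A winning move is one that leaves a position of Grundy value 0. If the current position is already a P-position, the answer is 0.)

2

Stack A, S = {1, 4, 5, 8, 9}:
G(0) = 0
G(1) = mex{0} = 1
G(2) = mex{1} = 0
G(3) = mex{0} = 1
G(4) = mex{1,0} = 2
G(5) = mex{2,1,0} = 3
G(6) = mex{3,0,1} = 2
G(7) = mex{2,1,0} = 3
G(8) = mex{3,2,1,0} = 4
G(9) = mex{4,3,2,1,0} = 5
G(10) = mex{5,2,3,0,1} = 4
G(11) = mex{4,3,2,1,0} = 5
G(12) = mex{5,4,3,2,1} = 0
G(13) = mex{0,5,4,3,2} = 1
G(14) = mex{1,4,5,2,3} = 0
G(15) = mex{0,5,4,3,2} = 1
G(16) = mex{1,0,5,4,3} = 2
G_A(16) = 2.
Stack B, S = {3, 4, 6, 9}:
n :  0  1  2  3  4  5  6  7  8  9 10 11 12 13
G :  0  0  0  1  1  1  2  2  2  3  3  3  0  0
G_B(13) = 0.
Combined Grundy value = 2 ⊕ 0 = 2.
A winning move leaves total XOR = 0, i.e. changes one component's Grundy value g to g ⊕ X where X is the current total.
Stack A: need g' = 2⊕2 = 0. Options: 16−1→G=1, 16−4→G=0, 16−5→G=5, 16−8→G=4, 16−9→G=3. Hits: 1.
Stack B: need g' = 0⊕2 = 2. Options: 13−3→G=3, 13−4→G=3, 13−6→G=2, 13−9→G=1. Hits: 1.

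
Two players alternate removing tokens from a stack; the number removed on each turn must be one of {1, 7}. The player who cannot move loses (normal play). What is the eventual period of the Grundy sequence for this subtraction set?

2

G(0) = 0
G(1) = mex{0} = 1
G(2) = mex{1} = 0
G(3) = mex{0} = 1
G(4) = mex{1} = 0
G(5) = mex{0} = 1
G(6) = mex{1} = 0
G(7) = mex{0,0} = 1
G(8) = mex{1,1} = 0
G(9) = mex{0,0} = 1
G(10) = mex{1,1} = 0
G(11) = mex{0,0} = 1
G(12) = mex{1,1} = 0
G(13) = mex{0,0} = 1
G(14) = mex{1,1} = 0
G(n+2) = G(n) holds for n = 0,…,6 (a full window of length max(S) = 7), so the sequence is purely periodic with period 2.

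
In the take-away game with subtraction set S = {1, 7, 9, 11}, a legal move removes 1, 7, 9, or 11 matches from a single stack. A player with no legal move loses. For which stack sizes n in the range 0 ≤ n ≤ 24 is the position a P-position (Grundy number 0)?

0, 2, 4, 6, 8, 10, 12, 14, 16, 18, 20, 22, 24

n :  0  1  2  3  4  5  6  7  8  9 10 11 12 13 14 15 16 17 18 19 20 21 22 23 24
G :  0  1  0  1  0  1  0  1  0  1  0  1  0  1  0  1  0  1  0  1  0  1  0  1  0
P-positions are exactly the n with G(n) = 0.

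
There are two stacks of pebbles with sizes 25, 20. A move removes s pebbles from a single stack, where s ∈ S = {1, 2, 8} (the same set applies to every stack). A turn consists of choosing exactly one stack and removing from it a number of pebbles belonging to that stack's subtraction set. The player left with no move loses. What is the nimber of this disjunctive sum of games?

3

All stacks use S = {1, 2, 8}:
n :  0  1  2  3  4  5  6  7  8  9 10 11 12 13 14 15 16 17 18 19 20 21 22 23 24 25
G :  0  1  2  0  1  2  0  1  2  0  1  2  0  1  2  0  1  2  0  1  2  0  1  2  0  1
Stack A: G(25) = 1.
Stack B: G(20) = 2.
Combined Grundy value = 1 ⊕ 2 = 3.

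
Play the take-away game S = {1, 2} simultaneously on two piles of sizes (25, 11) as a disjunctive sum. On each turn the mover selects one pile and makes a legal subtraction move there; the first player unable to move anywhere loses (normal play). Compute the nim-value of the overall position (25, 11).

3

All piles use S = {1, 2}:
n :  0  1  2  3  4  5  6  7  8  9 10 11 12 13 14 15 16 17 18 19 20 21 22 23 24 25
G :  0  1  2  0  1  2  0  1  2  0  1  2  0  1  2  0  1  2  0  1  2  0  1  2  0  1
Pile A: G(25) = 1.
Pile B: G(11) = 2.
Combined Grundy value = 1 ⊕ 2 = 3.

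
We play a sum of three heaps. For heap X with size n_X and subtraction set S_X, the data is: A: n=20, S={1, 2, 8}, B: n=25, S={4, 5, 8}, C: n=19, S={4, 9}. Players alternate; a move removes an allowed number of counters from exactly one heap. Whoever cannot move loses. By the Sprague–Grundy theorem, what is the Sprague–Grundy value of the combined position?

3

Heap A, S = {1, 2, 8}:
G(0) = 0
G(1) = mex{0} = 1
G(2) = mex{1,0} = 2
G(3) = mex{2,1} = 0
G(4) = mex{0,2} = 1
G(5) = mex{1,0} = 2
G(6) = mex{2,1} = 0
G(7) = mex{0,2} = 1
G(8) = mex{1,0,0} = 2
G(9) = mex{2,1,1} = 0
G(10) = mex{0,2,2} = 1
G(11) = mex{1,0,0} = 2
G(12) = mex{2,1,1} = 0
G(13) = mex{0,2,2} = 1
G(14) = mex{1,0,0} = 2
G(15) = mex{2,1,1} = 0
G(16) = mex{0,2,2} = 1
G(17) = mex{1,0,0} = 2
G(18) = mex{2,1,1} = 0
G(19) = mex{0,2,2} = 1
G(20) = mex{1,0,0} = 2
G_A(20) = 2.
Heap B, S = {4, 5, 8}:
n :  0  1  2  3  4  5  6  7  8  9 10 11 12 13 14 15 16 17 18 19 20 21 22 23 24 25
G :  0  0  0  0  1  1  1  1  2  2  2  2  0  0  0  0  1  1  1  1  2  2  2  2  0  0
G_B(25) = 0.
Heap C, S = {4, 9}:
n :  0  1  2  3  4  5  6  7  8  9 10 11 12 13 14 15 16 17 18 19
G :  0  0  0  0  1  1  1  1  0  2  2  2  1  0  0  0  0  1  1  1
G_C(19) = 1.
Combined Grundy value = 2 ⊕ 0 ⊕ 1 = 3.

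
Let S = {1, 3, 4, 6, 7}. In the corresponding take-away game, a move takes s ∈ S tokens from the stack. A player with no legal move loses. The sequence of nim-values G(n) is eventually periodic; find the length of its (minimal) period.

G(0) = 0
G(1) = mex{0} = 1
G(2) = mex{1} = 0
G(3) = mex{0,0} = 1
G(4) = mex{1,1,0} = 2
G(5) = mex{2,0,1} = 3
G(6) = mex{3,1,0,0} = 2
G(7) = mex{2,2,1,1,0} = 3
G(8) = mex{3,3,2,0,1} = 4
G(9) = mex{4,2,3,1,0} = 5
G(10) = mex{5,3,2,2,1} = 0
G(11) = mex{0,4,3,3,2} = 1
G(12) = mex{1,5,4,2,3} = 0
G(13) = mex{0,0,5,3,2} = 1
G(14) = mex{1,1,0,4,3} = 2
G(15) = mex{2,0,1,5,4} = 3
G(16) = mex{3,1,0,0,5} = 2
G(17) = mex{2,2,1,1,0} = 3
G(18) = mex{3,3,2,0,1} = 4
G(19) = mex{4,2,3,1,0} = 5
G(20) = mex{5,3,2,2,1} = 0
G(21) = mex{0,4,3,3,2} = 1
G(n+10) = G(n) holds for n = 0,…,6 (a full window of length max(S) = 7), so the sequence is purely periodic with period 10.

10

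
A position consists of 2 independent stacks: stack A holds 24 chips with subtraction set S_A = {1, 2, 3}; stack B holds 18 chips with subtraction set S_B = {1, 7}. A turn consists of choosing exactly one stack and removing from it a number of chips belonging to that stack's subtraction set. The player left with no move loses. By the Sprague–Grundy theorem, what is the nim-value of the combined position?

Stack A, S = {1, 2, 3}:
n :  0  1  2  3  4  5  6  7  8  9 10 11 12 13 14 15 16 17 18 19 20 21 22 23 24
G :  0  1  2  3  0  1  2  3  0  1  2  3  0  1  2  3  0  1  2  3  0  1  2  3  0
G_A(24) = 0.
Stack B, S = {1, 7}:
n :  0  1  2  3  4  5  6  7  8  9 10 11 12 13 14 15 16 17 18
G :  0  1  0  1  0  1  0  1  0  1  0  1  0  1  0  1  0  1  0
G_B(18) = 0.
Combined Grundy value = 0 ⊕ 0 = 0.

0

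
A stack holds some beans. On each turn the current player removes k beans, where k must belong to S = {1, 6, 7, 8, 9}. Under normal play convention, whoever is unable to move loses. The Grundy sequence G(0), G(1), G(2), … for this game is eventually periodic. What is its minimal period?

14

G(0) = 0
G(1) = mex{0} = 1
G(2) = mex{1} = 0
G(3) = mex{0} = 1
G(4) = mex{1} = 0
G(5) = mex{0} = 1
G(6) = mex{1,0} = 2
G(7) = mex{2,1,0} = 3
G(8) = mex{3,0,1,0} = 2
G(9) = mex{2,1,0,1,0} = 3
G(10) = mex{3,0,1,0,1} = 2
G(11) = mex{2,1,0,1,0} = 3
G(12) = mex{3,2,1,0,1} = 4
G(13) = mex{4,3,2,1,0} = 5
G(14) = mex{5,2,3,2,1} = 0
G(15) = mex{0,3,2,3,2} = 1
G(16) = mex{1,2,3,2,3} = 0
G(17) = mex{0,3,2,3,2} = 1
G(18) = mex{1,4,3,2,3} = 0
G(19) = mex{0,5,4,3,2} = 1
G(20) = mex{1,0,5,4,3} = 2
G(21) = mex{2,1,0,5,4} = 3
G(22) = mex{3,0,1,0,5} = 2
G(23) = mex{2,1,0,1,0} = 3
G(24) = mex{3,0,1,0,1} = 2
G(25) = mex{2,1,0,1,0} = 3
G(26) = mex{3,2,1,0,1} = 4
G(27) = mex{4,3,2,1,0} = 5
G(28) = mex{5,2,3,2,1} = 0
G(29) = mex{0,3,2,3,2} = 1
G(n+14) = G(n) holds for n = 0,…,8 (a full window of length max(S) = 9), so the sequence is purely periodic with period 14.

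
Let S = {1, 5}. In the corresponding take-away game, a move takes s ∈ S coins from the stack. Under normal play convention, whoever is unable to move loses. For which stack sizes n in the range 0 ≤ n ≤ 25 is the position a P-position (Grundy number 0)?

0, 2, 4, 6, 8, 10, 12, 14, 16, 18, 20, 22, 24

G(0) = 0
G(1) = mex{0} = 1
G(2) = mex{1} = 0
G(3) = mex{0} = 1
G(4) = mex{1} = 0
G(5) = mex{0,0} = 1
G(6) = mex{1,1} = 0
G(7) = mex{0,0} = 1
G(8) = mex{1,1} = 0
G(9) = mex{0,0} = 1
G(10) = mex{1,1} = 0
G(11) = mex{0,0} = 1
G(12) = mex{1,1} = 0
G(13) = mex{0,0} = 1
G(14) = mex{1,1} = 0
G(15) = mex{0,0} = 1
G(16) = mex{1,1} = 0
G(17) = mex{0,0} = 1
G(18) = mex{1,1} = 0
G(19) = mex{0,0} = 1
G(20) = mex{1,1} = 0
G(21) = mex{0,0} = 1
G(22) = mex{1,1} = 0
G(23) = mex{0,0} = 1
G(24) = mex{1,1} = 0
G(25) = mex{0,0} = 1
P-positions are exactly the n with G(n) = 0.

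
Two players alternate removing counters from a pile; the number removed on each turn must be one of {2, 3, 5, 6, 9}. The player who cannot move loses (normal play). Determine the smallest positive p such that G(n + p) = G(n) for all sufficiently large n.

4

n :  0  1  2  3  4  5  6  7  8  9 10 11 12 13 14 15 16 17 18 19 20 21 22 23 24 25 26 27 28
G :  0  0  1  1  2  2  3  3  0  4  1  5  0  4  1  2  0  3  1  2  0  3  1  2  0  3  1  2  0
From n = 14 onward G(n+4) = G(n); since this holds over max(S) = 9 consecutive positions the period is 4 (pre-period 14).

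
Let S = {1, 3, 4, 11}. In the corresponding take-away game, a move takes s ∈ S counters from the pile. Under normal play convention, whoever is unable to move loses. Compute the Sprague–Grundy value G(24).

1

G(0) = 0
G(1) = mex{0} = 1
G(2) = mex{1} = 0
G(3) = mex{0,0} = 1
G(4) = mex{1,1,0} = 2
G(5) = mex{2,0,1} = 3
G(6) = mex{3,1,0} = 2
G(7) = mex{2,2,1} = 0
G(8) = mex{0,3,2} = 1
G(9) = mex{1,2,3} = 0
G(10) = mex{0,0,2} = 1
G(11) = mex{1,1,0,0} = 2
G(12) = mex{2,0,1,1} = 3
G(13) = mex{3,1,0,0} = 2
G(14) = mex{2,2,1,1} = 0
G(15) = mex{0,3,2,2} = 1
G(16) = mex{1,2,3,3} = 0
G(17) = mex{0,0,2,2} = 1
G(18) = mex{1,1,0,0} = 2
G(19) = mex{2,0,1,1} = 3
G(20) = mex{3,1,0,0} = 2
G(21) = mex{2,2,1,1} = 0
G(22) = mex{0,3,2,2} = 1
G(23) = mex{1,2,3,3} = 0
G(24) = mex{0,0,2,2} = 1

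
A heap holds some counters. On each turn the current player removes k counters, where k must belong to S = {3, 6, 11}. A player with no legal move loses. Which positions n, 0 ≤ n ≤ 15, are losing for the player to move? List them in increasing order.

0, 1, 2, 9, 10, 14

G(0) = 0
G(1) = mex{} = 0
G(2) = mex{} = 0
G(3) = mex{0} = 1
G(4) = mex{0} = 1
G(5) = mex{0} = 1
G(6) = mex{1,0} = 2
G(7) = mex{1,0} = 2
G(8) = mex{1,0} = 2
G(9) = mex{2,1} = 0
G(10) = mex{2,1} = 0
G(11) = mex{2,1,0} = 3
G(12) = mex{0,2,0} = 1
G(13) = mex{0,2,0} = 1
G(14) = mex{3,2,1} = 0
G(15) = mex{1,0,1} = 2
P-positions are exactly the n with G(n) = 0.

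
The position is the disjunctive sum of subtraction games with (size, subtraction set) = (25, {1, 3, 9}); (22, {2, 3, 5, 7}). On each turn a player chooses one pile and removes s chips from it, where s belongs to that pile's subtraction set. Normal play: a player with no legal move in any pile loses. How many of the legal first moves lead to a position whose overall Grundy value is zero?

1

Pile A, S = {1, 3, 9}:
n :  0  1  2  3  4  5  6  7  8  9 10 11 12 13 14 15 16 17 18 19 20 21 22 23 24 25
G :  0  1  0  1  0  1  0  1  0  1  0  1  0  1  0  1  0  1  0  1  0  1  0  1  0  1
G_A(25) = 1.
Pile B, S = {2, 3, 5, 7}:
n :  0  1  2  3  4  5  6  7  8  9 10 11 12 13 14 15 16 17 18 19 20 21 22
G :  0  0  1  1  2  2  3  3  4  0  0  1  1  2  2  3  3  4  0  0  1  1  2
G_B(22) = 2.
Combined Grundy value = 1 ⊕ 2 = 3.
A winning move leaves total XOR = 0, i.e. changes one component's Grundy value g to g ⊕ X where X is the current total.
Pile A: need g' = 1⊕3 = 2. Options: 25−1→G=0, 25−3→G=0, 25−9→G=0. Hits: 0.
Pile B: need g' = 2⊕3 = 1. Options: 22−2→G=1, 22−3→G=0, 22−5→G=4, 22−7→G=3. Hits: 1.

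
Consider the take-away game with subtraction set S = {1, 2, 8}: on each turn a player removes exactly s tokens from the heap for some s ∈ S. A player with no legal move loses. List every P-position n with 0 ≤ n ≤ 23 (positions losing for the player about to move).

0, 3, 6, 9, 12, 15, 18, 21

G(0) = 0
G(1) = mex{0} = 1
G(2) = mex{1,0} = 2
G(3) = mex{2,1} = 0
G(4) = mex{0,2} = 1
G(5) = mex{1,0} = 2
G(6) = mex{2,1} = 0
G(7) = mex{0,2} = 1
G(8) = mex{1,0,0} = 2
G(9) = mex{2,1,1} = 0
G(10) = mex{0,2,2} = 1
G(11) = mex{1,0,0} = 2
G(12) = mex{2,1,1} = 0
G(13) = mex{0,2,2} = 1
G(14) = mex{1,0,0} = 2
G(15) = mex{2,1,1} = 0
G(16) = mex{0,2,2} = 1
G(17) = mex{1,0,0} = 2
G(18) = mex{2,1,1} = 0
G(19) = mex{0,2,2} = 1
G(20) = mex{1,0,0} = 2
G(21) = mex{2,1,1} = 0
G(22) = mex{0,2,2} = 1
G(23) = mex{1,0,0} = 2
P-positions are exactly the n with G(n) = 0.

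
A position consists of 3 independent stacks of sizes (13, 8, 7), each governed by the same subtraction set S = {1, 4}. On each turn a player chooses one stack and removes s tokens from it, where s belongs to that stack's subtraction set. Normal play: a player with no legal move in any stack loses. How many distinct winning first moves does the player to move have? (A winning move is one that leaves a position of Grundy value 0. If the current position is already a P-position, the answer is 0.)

All stacks use S = {1, 4}:
G(0) = 0
G(1) = mex{0} = 1
G(2) = mex{1} = 0
G(3) = mex{0} = 1
G(4) = mex{1,0} = 2
G(5) = mex{2,1} = 0
G(6) = mex{0,0} = 1
G(7) = mex{1,1} = 0
G(8) = mex{0,2} = 1
G(9) = mex{1,0} = 2
G(10) = mex{2,1} = 0
G(11) = mex{0,0} = 1
G(12) = mex{1,1} = 0
G(13) = mex{0,2} = 1
Stack A: G(13) = 1.
Stack B: G(8) = 1.
Stack C: G(7) = 0.
Combined Grundy value = 1 ⊕ 1 ⊕ 0 = 0.
A winning move leaves total XOR = 0, i.e. changes one component's Grundy value g to g ⊕ X where X is the current total.
Stack A: target g' = 1⊕0 = 1, but every legal move changes the Grundy value (mex property), so 0 moves.
Stack B: target g' = 1⊕0 = 1, but every legal move changes the Grundy value (mex property), so 0 moves.
Stack C: target g' = 0⊕0 = 0, but every legal move changes the Grundy value (mex property), so 0 moves.

0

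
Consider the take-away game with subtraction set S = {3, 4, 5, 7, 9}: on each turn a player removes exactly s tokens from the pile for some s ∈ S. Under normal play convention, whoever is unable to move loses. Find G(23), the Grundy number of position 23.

n :  0  1  2  3  4  5  6  7  8  9 10 11 12 13 14 15 16 17 18 19 20 21 22 23
G :  0  0  0  1  1  1  2  2  2  3  3  3  0  0  0  1  1  1  2  2  2  3  3  3

3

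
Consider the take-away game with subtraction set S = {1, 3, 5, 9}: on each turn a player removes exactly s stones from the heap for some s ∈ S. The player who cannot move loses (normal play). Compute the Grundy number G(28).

0

n :  0  1  2  3  4  5  6  7  8  9 10 11 12 13 14 15 16 17 18 19 20 21 22 23 24 25 26 27 28
G :  0  1  0  1  0  1  0  1  0  1  0  1  0  1  0  1  0  1  0  1  0  1  0  1  0  1  0  1  0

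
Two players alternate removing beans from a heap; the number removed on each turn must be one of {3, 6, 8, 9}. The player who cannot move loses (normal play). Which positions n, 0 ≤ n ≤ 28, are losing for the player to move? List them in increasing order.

0, 1, 2, 12, 13, 14, 24, 25, 26

n :  0  1  2  3  4  5  6  7  8  9 10 11 12 13 14 15 16 17 18 19 20 21 22 23 24 25 26 27 28
G :  0  0  0  1  1  1  2  2  2  3  3  3  0  0  0  1  1  1  2  2  2  3  3  3  0  0  0  1  1
P-positions are exactly the n with G(n) = 0.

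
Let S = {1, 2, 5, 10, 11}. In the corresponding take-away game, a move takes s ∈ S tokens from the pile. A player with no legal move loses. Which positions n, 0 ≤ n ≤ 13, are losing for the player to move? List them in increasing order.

0, 3, 6, 9, 12

n :  0  1  2  3  4  5  6  7  8  9 10 11 12 13
G :  0  1  2  0  1  2  0  1  2  0  1  2  0  1
P-positions are exactly the n with G(n) = 0.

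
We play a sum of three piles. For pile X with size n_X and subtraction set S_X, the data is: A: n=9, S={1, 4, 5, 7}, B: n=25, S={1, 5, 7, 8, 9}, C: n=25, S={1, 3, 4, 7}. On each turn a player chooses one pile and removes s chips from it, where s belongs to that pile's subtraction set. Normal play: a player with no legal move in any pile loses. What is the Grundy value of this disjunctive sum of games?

Pile A, S = {1, 4, 5, 7}:
G(0) = 0
G(1) = mex{0} = 1
G(2) = mex{1} = 0
G(3) = mex{0} = 1
G(4) = mex{1,0} = 2
G(5) = mex{2,1,0} = 3
G(6) = mex{3,0,1} = 2
G(7) = mex{2,1,0,0} = 3
G(8) = mex{3,2,1,1} = 0
G(9) = mex{0,3,2,0} = 1
G_A(9) = 1.
Pile B, S = {1, 5, 7, 8, 9}:
n :  0  1  2  3  4  5  6  7  8  9 10 11 12 13 14 15 16 17 18 19 20 21 22 23 24 25
G :  0  1  0  1  0  1  0  1  2  3  2  3  2  3  2  3  0  1  0  1  0  1  0  1  2  3
G_B(25) = 3.
Pile C, S = {1, 3, 4, 7}:
n :  0  1  2  3  4  5  6  7  8  9 10 11 12 13 14 15 16 17 18 19 20 21 22 23 24 25
G :  0  1  0  1  2  3  2  3  0  1  0  1  2  3  2  3  0  1  0  1  2  3  2  3  0  1
G_C(25) = 1.
Combined Grundy value = 1 ⊕ 3 ⊕ 1 = 3.

3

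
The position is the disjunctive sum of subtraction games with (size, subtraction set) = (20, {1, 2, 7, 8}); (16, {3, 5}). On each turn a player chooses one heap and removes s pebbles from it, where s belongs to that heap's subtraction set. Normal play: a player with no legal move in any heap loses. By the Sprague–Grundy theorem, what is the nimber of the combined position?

Heap A, S = {1, 2, 7, 8}:
G(0) = 0
G(1) = mex{0} = 1
G(2) = mex{1,0} = 2
G(3) = mex{2,1} = 0
G(4) = mex{0,2} = 1
G(5) = mex{1,0} = 2
G(6) = mex{2,1} = 0
G(7) = mex{0,2,0} = 1
G(8) = mex{1,0,1,0} = 2
G(9) = mex{2,1,2,1} = 0
G(10) = mex{0,2,0,2} = 1
G(11) = mex{1,0,1,0} = 2
G(12) = mex{2,1,2,1} = 0
G(13) = mex{0,2,0,2} = 1
G(14) = mex{1,0,1,0} = 2
G(15) = mex{2,1,2,1} = 0
G(16) = mex{0,2,0,2} = 1
G(17) = mex{1,0,1,0} = 2
G(18) = mex{2,1,2,1} = 0
G(19) = mex{0,2,0,2} = 1
G(20) = mex{1,0,1,0} = 2
G_A(20) = 2.
Heap B, S = {3, 5}:
n :  0  1  2  3  4  5  6  7  8  9 10 11 12 13 14 15 16
G :  0  0  0  1  1  1  2  2  0  0  0  1  1  1  2  2  0
G_B(16) = 0.
Combined Grundy value = 2 ⊕ 0 = 2.

2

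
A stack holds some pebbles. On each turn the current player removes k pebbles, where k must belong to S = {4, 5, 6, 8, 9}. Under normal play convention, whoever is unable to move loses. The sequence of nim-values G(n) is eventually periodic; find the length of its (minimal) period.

G(0) = 0
G(1) = mex{} = 0
G(2) = mex{} = 0
G(3) = mex{} = 0
G(4) = mex{0} = 1
G(5) = mex{0,0} = 1
G(6) = mex{0,0,0} = 1
G(7) = mex{0,0,0} = 1
G(8) = mex{1,0,0,0} = 2
G(9) = mex{1,1,0,0,0} = 2
G(10) = mex{1,1,1,0,0} = 2
G(11) = mex{1,1,1,0,0} = 2
G(12) = mex{2,1,1,1,0} = 3
G(13) = mex{2,2,1,1,1} = 0
G(14) = mex{2,2,2,1,1} = 0
G(15) = mex{2,2,2,1,1} = 0
G(16) = mex{3,2,2,2,1} = 0
G(17) = mex{0,3,2,2,2} = 1
G(18) = mex{0,0,3,2,2} = 1
G(19) = mex{0,0,0,2,2} = 1
G(20) = mex{0,0,0,3,2} = 1
G(21) = mex{1,0,0,0,3} = 2
G(22) = mex{1,1,0,0,0} = 2
G(23) = mex{1,1,1,0,0} = 2
G(24) = mex{1,1,1,0,0} = 2
G(25) = mex{2,1,1,1,0} = 3
G(26) = mex{2,2,1,1,1} = 0
G(27) = mex{2,2,2,1,1} = 0
G(n+13) = G(n) holds for n = 0,…,8 (a full window of length max(S) = 9), so the sequence is purely periodic with period 13.

13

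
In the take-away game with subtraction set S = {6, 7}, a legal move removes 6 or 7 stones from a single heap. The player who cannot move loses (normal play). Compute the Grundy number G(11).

G(0) = 0
G(1) = mex{} = 0
G(2) = mex{} = 0
G(3) = mex{} = 0
G(4) = mex{} = 0
G(5) = mex{} = 0
G(6) = mex{0} = 1
G(7) = mex{0,0} = 1
G(8) = mex{0,0} = 1
G(9) = mex{0,0} = 1
G(10) = mex{0,0} = 1
G(11) = mex{0,0} = 1

1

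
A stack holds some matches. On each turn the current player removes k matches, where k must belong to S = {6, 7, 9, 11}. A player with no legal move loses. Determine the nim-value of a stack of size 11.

1

n :  0  1  2  3  4  5  6  7  8  9 10 11
G :  0  0  0  0  0  0  1  1  1  1  1  1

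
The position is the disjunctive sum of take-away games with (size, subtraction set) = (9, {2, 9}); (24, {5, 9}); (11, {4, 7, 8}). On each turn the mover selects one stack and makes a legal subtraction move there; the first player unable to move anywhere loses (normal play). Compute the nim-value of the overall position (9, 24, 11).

2

Stack A, S = {2, 9}:
n : 0 1 2 3 4 5 6 7 8 9
G : 0 0 1 1 0 0 1 1 0 2
G_A(9) = 2.
Stack B, S = {5, 9}:
n :  0  1  2  3  4  5  6  7  8  9 10 11 12 13 14 15 16 17 18 19 20 21 22 23 24
G :  0  0  0  0  0  1  1  1  1  1  2  2  2  2  0  0  0  0  0  1  1  1  1  1  2
G_B(24) = 2.
Stack C, S = {4, 7, 8}:
n :  0  1  2  3  4  5  6  7  8  9 10 11
G :  0  0  0  0  1  1  1  1  2  2  2  2
G_C(11) = 2.
Combined Grundy value = 2 ⊕ 2 ⊕ 2 = 2.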